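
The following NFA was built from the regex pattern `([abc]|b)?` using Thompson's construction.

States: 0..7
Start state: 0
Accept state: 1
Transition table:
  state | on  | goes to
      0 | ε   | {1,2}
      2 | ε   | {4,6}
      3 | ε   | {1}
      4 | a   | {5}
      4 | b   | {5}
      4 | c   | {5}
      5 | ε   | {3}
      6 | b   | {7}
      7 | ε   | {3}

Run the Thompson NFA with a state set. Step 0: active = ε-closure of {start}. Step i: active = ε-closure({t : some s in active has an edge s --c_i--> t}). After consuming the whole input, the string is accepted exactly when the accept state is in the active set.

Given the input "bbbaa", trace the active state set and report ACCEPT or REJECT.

S₀ = ε-closure({0}) = {0,1,2,4,6}
'b' @ 1: {1,3,5,7}  (accept∈set)
'b' @ 2: {}  — state set empty
rest 'baa' ignored (set empty)
after full input: {}  (accept=1 not in)

Answer: REJECT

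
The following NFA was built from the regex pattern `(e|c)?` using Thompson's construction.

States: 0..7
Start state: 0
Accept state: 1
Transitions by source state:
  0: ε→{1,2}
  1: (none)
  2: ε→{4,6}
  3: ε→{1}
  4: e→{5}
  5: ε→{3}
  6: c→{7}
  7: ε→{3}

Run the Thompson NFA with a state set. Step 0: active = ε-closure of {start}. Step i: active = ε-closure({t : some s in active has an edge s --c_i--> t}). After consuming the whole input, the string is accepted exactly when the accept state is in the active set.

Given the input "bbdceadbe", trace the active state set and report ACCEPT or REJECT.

S₀ = ε-closure({0}) = {0,1,2,4,6}
'b' @ 1: {}  — no active states
rest 'bdceadbe' ignored (set empty)
final: {}; accept 1 not in set

Answer: REJECT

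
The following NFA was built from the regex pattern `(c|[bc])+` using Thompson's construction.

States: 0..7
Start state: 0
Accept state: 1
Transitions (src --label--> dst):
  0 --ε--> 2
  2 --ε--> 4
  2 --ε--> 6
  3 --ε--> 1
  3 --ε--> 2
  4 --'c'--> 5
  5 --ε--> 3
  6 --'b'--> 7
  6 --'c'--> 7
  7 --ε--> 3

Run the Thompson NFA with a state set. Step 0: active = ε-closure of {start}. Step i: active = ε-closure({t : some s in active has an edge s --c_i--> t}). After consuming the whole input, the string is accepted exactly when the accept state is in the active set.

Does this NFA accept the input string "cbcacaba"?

Answer: REJECT

Derivation:
S₀ = ε-closure({0}) = {0,2,4,6}
'c' @ 1: {1,2,3,4,5,6,7}  (accept∈set)
'b' @ 2: {1,2,3,4,6,7}  (accept∈set)
'c' @ 3: {1,2,3,4,5,6,7}  (accept∈set)
'a' @ 4: {}  — state set empty
rest 'caba' ignored (set empty)
final: {}; accept 1 not in set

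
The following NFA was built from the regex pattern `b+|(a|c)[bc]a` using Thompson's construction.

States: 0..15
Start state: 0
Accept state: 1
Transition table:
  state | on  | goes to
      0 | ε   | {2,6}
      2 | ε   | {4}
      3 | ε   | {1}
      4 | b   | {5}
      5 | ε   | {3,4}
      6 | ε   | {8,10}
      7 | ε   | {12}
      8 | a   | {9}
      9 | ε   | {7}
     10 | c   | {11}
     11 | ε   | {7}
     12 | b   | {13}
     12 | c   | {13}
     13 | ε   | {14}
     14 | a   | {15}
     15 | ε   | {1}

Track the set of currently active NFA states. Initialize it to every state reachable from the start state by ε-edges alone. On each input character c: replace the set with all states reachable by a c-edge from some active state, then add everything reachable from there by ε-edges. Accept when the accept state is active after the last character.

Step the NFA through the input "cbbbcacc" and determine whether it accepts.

Answer: REJECT

Trace:
S₀ = ε-closure({0}) = {0,2,4,6,8,10}
'c' @ 1: {7,11,12}
'b' @ 2: {13,14}
'b' @ 3: {}  — dead — no transitions
rest 'bcacc' ignored (set empty)
end set {} — state 1 not in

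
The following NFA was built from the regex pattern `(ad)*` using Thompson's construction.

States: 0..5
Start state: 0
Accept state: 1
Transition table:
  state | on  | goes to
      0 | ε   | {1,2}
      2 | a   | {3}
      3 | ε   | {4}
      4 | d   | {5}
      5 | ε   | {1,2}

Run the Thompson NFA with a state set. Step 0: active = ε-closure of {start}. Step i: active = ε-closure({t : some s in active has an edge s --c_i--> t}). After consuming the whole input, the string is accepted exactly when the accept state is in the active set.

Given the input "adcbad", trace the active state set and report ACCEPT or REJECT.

Answer: REJECT

Trace:
S₀ = ε-closure({0}) = {0,1,2}
'a' @ 1: {3,4}
'd' @ 2: {1,2,5}  [accepting]
'c' @ 3: {}  — state set empty
rest 'bad' ignored (set empty)
final: {}; accept 1 not in set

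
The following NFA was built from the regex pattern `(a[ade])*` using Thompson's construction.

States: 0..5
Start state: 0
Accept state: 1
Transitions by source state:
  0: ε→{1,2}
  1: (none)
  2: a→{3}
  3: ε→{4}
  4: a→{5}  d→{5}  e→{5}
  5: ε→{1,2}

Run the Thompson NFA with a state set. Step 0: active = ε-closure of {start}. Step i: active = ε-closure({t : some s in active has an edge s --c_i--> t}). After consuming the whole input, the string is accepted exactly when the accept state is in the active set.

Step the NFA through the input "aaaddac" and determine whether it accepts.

initial (ε-close {0}): {0,1,2}
'a' @ 1: {3,4}
'a' @ 2: {1,2,5}  [accepting]
'a' @ 3: {3,4}
'd' @ 4: {1,2,5}  [accepting]
'd' @ 5: {}  — state set empty
rest 'ac' ignored (set empty)
after full input: {}  (accept=1 not in)

Answer: REJECT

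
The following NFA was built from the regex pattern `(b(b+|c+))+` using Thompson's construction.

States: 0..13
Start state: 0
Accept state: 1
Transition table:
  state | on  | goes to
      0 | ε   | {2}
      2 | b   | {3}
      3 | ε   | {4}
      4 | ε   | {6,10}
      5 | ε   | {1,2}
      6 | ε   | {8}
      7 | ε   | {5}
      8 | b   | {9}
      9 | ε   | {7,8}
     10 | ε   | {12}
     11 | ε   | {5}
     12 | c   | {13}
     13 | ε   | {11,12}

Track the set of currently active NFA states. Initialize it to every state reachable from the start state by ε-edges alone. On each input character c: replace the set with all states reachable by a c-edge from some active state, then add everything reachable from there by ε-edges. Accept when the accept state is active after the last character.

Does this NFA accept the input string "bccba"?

start: ε-closure({0}) = {0,2}
'b' @ 1: {3,4,6,8,10,12}
'c' @ 2: {1,2,5,11,12,13}  (accept∈set)
'c' @ 3: {1,2,5,11,12,13}  (accept∈set)
'b' @ 4: {3,4,6,8,10,12}
'a' @ 5: {}  — dead — no transitions
after full input: {}  (accept=1 not in)

Answer: REJECT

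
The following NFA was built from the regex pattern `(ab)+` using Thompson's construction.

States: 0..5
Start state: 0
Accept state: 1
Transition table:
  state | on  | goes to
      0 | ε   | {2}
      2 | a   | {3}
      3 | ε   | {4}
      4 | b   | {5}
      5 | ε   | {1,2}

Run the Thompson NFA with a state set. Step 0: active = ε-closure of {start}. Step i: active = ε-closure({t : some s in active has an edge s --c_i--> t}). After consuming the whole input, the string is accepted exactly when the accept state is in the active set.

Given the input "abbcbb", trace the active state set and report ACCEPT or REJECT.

initial (ε-close {0}): {0,2}
'a' @ 1: {3,4}
'b' @ 2: {1,2,5}  ✓accept
'b' @ 3: {}  — dead — no transitions
rest 'cbb' ignored (set empty)
end set {} — state 1 not in

Answer: REJECT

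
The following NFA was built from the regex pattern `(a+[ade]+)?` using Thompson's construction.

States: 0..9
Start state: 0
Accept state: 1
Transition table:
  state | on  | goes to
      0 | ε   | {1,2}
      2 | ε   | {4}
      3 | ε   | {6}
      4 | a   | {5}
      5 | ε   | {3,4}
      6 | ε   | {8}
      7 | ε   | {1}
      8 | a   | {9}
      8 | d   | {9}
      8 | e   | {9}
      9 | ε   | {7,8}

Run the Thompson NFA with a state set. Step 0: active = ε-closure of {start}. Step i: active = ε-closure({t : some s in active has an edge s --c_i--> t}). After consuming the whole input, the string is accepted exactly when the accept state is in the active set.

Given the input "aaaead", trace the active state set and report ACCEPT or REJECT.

start: ε-closure({0}) = {0,1,2,4}
'a' @ 1: {3,4,5,6,8}
'a' @ 2: {1,3,4,5,6,7,8,9}  ✓accept
'a' @ 3: {1,3,4,5,6,7,8,9}  ✓accept
'e' @ 4: {1,7,8,9}  ✓accept
'a' @ 5: {1,7,8,9}  ✓accept
'd' @ 6: {1,7,8,9}  ✓accept
end set {1,7,8,9} — state 1 in

Answer: ACCEPT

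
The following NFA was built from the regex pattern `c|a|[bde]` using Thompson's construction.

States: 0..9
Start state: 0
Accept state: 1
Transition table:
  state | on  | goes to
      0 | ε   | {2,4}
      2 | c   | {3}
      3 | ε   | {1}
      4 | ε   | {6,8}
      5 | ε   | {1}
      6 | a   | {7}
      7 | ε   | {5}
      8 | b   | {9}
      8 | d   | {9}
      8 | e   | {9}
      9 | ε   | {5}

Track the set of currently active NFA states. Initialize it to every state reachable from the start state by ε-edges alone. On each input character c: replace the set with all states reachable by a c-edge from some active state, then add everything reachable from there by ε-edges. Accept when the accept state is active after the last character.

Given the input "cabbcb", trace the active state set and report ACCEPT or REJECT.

Answer: REJECT

Steps:
start: ε-closure({0}) = {0,2,4,6,8}
'c' @ 1: {1,3}  (accept∈set)
'a' @ 2: {}  — no active states
rest 'bbcb' ignored (set empty)
after full input: {}  (accept=1 not in)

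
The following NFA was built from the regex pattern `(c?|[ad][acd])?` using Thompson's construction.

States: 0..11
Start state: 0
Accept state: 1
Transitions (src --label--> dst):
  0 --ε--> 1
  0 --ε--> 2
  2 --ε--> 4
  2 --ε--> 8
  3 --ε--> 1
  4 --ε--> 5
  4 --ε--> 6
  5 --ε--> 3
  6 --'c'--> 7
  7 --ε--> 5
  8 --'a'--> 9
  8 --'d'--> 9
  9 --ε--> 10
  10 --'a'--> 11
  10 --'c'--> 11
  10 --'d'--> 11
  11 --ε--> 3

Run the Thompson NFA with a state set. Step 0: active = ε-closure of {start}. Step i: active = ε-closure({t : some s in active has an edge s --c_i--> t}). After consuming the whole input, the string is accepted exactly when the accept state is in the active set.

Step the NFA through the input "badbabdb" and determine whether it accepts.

Answer: REJECT

Trace:
initial (ε-close {0}): {0,1,2,3,4,5,6,8}
'b' @ 1: {}  — dead — no transitions
rest 'adbabdb' ignored (set empty)
end set {} — state 1 not in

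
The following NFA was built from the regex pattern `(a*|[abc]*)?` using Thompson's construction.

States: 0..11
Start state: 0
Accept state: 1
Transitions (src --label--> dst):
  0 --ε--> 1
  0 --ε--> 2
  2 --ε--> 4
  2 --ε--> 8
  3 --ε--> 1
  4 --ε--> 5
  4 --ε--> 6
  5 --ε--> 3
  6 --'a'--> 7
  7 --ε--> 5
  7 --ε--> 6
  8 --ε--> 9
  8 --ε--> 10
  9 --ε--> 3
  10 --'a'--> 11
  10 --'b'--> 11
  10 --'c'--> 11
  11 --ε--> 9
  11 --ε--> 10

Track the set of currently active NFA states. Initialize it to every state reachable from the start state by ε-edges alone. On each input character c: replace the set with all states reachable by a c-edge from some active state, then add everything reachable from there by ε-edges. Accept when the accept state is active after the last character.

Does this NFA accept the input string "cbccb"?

initial (ε-close {0}): {0,1,2,3,4,5,6,8,9,10}
'c' @ 1: {1,3,9,10,11}  ✓accept
'b' @ 2: {1,3,9,10,11}  ✓accept
'c' @ 3: {1,3,9,10,11}  ✓accept
'c' @ 4: {1,3,9,10,11}  ✓accept
'b' @ 5: {1,3,9,10,11}  ✓accept
end set {1,3,9,10,11} — state 1 in

Answer: ACCEPT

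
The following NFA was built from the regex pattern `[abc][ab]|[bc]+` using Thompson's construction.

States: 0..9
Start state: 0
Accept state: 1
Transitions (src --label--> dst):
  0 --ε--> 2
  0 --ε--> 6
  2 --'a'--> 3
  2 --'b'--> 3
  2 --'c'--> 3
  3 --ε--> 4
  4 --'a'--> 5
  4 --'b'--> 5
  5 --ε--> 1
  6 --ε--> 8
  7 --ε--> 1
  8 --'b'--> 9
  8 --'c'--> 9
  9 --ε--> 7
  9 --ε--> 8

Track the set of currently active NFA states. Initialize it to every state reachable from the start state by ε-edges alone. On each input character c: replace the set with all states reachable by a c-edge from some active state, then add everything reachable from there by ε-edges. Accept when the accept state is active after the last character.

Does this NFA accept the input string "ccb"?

S₀ = ε-closure({0}) = {0,2,6,8}
'c' @ 1: {1,3,4,7,8,9}  ✓accept
'c' @ 2: {1,7,8,9}  ✓accept
'b' @ 3: {1,7,8,9}  ✓accept
final: {1,7,8,9}; accept 1 in set

Answer: ACCEPT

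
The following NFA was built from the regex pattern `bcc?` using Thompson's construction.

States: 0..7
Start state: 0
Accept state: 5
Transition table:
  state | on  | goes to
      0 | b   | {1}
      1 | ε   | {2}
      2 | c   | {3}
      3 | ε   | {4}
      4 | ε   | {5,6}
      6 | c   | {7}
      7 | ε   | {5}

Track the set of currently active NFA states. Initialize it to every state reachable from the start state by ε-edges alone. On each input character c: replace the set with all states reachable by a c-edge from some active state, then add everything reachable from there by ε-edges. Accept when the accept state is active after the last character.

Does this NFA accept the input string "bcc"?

Answer: ACCEPT

Derivation:
start: ε-closure({0}) = {0}
'b' @ 1: {1,2}
'c' @ 2: {3,4,5,6}  ✓accept
'c' @ 3: {5,7}  ✓accept
end set {5,7} — state 5 in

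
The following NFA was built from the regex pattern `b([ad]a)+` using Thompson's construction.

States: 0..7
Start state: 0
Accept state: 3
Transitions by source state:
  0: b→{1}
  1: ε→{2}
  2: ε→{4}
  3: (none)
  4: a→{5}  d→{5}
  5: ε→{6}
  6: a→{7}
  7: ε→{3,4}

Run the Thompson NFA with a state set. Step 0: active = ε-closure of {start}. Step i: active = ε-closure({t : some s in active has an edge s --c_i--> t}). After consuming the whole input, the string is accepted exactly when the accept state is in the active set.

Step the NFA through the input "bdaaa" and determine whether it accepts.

Answer: ACCEPT

Steps:
initial (ε-close {0}): {0}
'b' @ 1: {1,2,4}
'd' @ 2: {5,6}
'a' @ 3: {3,4,7}  ✓accept
'a' @ 4: {5,6}
'a' @ 5: {3,4,7}  ✓accept
after full input: {3,4,7}  (accept=3 in)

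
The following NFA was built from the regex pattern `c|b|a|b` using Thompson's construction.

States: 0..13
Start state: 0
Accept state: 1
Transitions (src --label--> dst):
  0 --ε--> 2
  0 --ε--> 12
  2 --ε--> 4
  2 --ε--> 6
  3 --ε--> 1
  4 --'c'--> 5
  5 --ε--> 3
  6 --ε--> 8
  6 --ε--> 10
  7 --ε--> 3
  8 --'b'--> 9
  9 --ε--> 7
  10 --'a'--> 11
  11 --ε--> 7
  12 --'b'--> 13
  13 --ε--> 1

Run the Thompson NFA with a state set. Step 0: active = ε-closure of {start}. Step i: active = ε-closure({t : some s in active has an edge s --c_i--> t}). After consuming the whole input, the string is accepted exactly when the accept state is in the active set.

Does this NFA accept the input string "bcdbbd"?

start: ε-closure({0}) = {0,2,4,6,8,10,12}
'b' @ 1: {1,3,7,9,13}  [accepting]
'c' @ 2: {}  — state set empty
rest 'dbbd' ignored (set empty)
end set {} — state 1 not in

Answer: REJECT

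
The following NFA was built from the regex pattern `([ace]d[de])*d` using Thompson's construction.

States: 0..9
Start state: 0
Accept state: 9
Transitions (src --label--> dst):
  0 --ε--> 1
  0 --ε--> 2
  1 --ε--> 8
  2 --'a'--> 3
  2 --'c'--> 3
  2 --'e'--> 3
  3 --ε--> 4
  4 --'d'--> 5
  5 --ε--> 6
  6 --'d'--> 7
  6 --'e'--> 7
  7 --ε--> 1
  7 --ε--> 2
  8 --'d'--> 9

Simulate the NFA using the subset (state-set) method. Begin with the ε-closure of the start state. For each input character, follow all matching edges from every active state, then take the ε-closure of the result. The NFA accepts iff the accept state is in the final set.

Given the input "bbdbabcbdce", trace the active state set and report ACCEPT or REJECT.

Answer: REJECT

Trace:
S₀ = ε-closure({0}) = {0,1,2,8}
'b' @ 1: {}  — dead — no transitions
rest 'bdbabcbdce' ignored (set empty)
end set {} — state 9 not in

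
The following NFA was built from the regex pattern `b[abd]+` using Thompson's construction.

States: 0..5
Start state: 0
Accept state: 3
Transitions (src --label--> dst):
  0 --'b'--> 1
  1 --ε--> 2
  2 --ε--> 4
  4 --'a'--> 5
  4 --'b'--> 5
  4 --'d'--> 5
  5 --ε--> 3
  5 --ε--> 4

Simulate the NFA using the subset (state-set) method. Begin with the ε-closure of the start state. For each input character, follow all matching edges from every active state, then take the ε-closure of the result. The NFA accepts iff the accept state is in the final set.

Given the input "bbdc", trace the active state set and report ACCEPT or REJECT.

Answer: REJECT

Trace:
S₀ = ε-closure({0}) = {0}
'b' @ 1: {1,2,4}
'b' @ 2: {3,4,5}  (accept∈set)
'd' @ 3: {3,4,5}  (accept∈set)
'c' @ 4: {}  — no active states
after full input: {}  (accept=3 not in)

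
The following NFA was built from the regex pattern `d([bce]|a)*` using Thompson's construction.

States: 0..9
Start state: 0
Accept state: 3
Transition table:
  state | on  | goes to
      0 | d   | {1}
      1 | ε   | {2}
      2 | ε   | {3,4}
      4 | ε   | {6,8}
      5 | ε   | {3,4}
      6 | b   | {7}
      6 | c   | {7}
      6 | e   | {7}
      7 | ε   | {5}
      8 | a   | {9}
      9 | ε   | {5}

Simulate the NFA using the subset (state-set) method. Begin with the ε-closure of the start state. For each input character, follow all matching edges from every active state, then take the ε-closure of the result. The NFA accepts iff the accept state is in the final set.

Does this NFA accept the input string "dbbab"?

Answer: ACCEPT

Trace:
start: ε-closure({0}) = {0}
'd' @ 1: {1,2,3,4,6,8}  [accepting]
'b' @ 2: {3,4,5,6,7,8}  [accepting]
'b' @ 3: {3,4,5,6,7,8}  [accepting]
'a' @ 4: {3,4,5,6,8,9}  [accepting]
'b' @ 5: {3,4,5,6,7,8}  [accepting]
final: {3,4,5,6,7,8}; accept 3 in set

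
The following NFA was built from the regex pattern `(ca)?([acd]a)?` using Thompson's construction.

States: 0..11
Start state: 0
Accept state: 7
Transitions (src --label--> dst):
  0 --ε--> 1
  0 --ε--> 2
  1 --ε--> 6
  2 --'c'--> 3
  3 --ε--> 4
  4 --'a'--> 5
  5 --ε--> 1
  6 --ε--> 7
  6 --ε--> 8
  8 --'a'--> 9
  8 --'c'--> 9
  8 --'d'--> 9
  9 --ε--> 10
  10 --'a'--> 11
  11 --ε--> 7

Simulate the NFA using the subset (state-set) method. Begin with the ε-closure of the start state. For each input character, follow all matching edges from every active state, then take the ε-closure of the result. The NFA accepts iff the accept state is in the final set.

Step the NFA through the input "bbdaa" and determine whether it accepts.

Answer: REJECT

Steps:
initial (ε-close {0}): {0,1,2,6,7,8}
'b' @ 1: {}  — dead — no transitions
rest 'bdaa' ignored (set empty)
after full input: {}  (accept=7 not in)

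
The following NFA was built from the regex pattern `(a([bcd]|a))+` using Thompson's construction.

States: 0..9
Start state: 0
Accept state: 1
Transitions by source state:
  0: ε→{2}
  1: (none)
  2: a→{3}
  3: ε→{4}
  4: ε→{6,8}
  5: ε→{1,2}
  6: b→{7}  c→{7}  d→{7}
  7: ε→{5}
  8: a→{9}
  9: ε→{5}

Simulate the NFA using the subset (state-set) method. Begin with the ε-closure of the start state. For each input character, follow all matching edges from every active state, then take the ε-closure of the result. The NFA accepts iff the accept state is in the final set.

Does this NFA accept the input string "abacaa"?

Answer: ACCEPT

Trace:
initial (ε-close {0}): {0,2}
'a' @ 1: {3,4,6,8}
'b' @ 2: {1,2,5,7}  ✓accept
'a' @ 3: {3,4,6,8}
'c' @ 4: {1,2,5,7}  ✓accept
'a' @ 5: {3,4,6,8}
'a' @ 6: {1,2,5,9}  ✓accept
end set {1,2,5,9} — state 1 in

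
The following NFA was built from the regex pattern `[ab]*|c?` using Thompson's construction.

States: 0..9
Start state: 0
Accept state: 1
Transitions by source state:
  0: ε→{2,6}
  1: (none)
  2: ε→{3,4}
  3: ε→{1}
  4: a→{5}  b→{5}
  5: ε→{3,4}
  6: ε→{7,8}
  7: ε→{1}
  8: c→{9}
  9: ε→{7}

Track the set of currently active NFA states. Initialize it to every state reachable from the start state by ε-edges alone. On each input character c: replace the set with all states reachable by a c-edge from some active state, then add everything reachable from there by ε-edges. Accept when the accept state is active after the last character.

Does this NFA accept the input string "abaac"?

Answer: REJECT

Trace:
initial (ε-close {0}): {0,1,2,3,4,6,7,8}
'a' @ 1: {1,3,4,5}  (accept∈set)
'b' @ 2: {1,3,4,5}  (accept∈set)
'a' @ 3: {1,3,4,5}  (accept∈set)
'a' @ 4: {1,3,4,5}  (accept∈set)
'c' @ 5: {}  — no active states
final: {}; accept 1 not in set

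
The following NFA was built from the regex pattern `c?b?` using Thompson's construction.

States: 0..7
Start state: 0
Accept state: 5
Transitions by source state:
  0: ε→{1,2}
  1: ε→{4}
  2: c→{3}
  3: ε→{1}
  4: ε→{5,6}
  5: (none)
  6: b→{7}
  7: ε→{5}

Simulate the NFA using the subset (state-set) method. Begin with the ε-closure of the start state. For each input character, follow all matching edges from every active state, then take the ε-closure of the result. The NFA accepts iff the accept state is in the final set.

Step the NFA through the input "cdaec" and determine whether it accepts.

initial (ε-close {0}): {0,1,2,4,5,6}
'c' @ 1: {1,3,4,5,6}  ✓accept
'd' @ 2: {}  — dead — no transitions
rest 'aec' ignored (set empty)
final: {}; accept 5 not in set

Answer: REJECT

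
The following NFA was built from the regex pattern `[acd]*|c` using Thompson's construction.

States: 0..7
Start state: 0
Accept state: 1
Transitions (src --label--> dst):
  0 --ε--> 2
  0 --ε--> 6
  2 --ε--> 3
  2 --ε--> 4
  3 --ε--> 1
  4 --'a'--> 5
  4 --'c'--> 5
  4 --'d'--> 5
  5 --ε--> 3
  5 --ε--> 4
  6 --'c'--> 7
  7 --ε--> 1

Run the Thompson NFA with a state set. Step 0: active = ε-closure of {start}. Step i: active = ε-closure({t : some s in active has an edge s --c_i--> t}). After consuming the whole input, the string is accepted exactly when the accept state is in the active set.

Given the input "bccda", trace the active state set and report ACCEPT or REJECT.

Answer: REJECT

Trace:
initial (ε-close {0}): {0,1,2,3,4,6}
'b' @ 1: {}  — no active states
rest 'ccda' ignored (set empty)
final: {}; accept 1 not in set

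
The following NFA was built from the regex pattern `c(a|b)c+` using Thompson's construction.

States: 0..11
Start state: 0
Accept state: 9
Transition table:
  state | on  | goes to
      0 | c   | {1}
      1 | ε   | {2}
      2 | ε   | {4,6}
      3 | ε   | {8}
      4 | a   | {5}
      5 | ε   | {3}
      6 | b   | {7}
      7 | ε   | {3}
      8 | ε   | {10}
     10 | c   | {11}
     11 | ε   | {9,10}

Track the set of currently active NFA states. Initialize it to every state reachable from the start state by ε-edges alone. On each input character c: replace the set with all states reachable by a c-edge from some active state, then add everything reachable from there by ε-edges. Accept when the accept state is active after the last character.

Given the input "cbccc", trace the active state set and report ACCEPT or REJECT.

initial (ε-close {0}): {0}
'c' @ 1: {1,2,4,6}
'b' @ 2: {3,7,8,10}
'c' @ 3: {9,10,11}  ✓accept
'c' @ 4: {9,10,11}  ✓accept
'c' @ 5: {9,10,11}  ✓accept
final: {9,10,11}; accept 9 in set

Answer: ACCEPT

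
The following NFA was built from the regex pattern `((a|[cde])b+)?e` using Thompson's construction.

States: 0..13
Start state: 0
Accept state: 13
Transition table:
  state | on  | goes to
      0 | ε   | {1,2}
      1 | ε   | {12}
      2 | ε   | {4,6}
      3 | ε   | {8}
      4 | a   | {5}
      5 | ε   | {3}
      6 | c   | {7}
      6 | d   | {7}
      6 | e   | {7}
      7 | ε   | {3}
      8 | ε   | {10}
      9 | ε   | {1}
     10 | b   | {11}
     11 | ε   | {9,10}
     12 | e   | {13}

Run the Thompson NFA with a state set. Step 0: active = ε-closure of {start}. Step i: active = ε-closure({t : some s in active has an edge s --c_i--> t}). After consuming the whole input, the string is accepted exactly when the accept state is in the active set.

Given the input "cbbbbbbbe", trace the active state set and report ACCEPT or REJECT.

Answer: ACCEPT

Steps:
S₀ = ε-closure({0}) = {0,1,2,4,6,12}
'c' @ 1: {3,7,8,10}
'b' @ 2: {1,9,10,11,12}
'b' @ 3: {1,9,10,11,12}
'b' @ 4: {1,9,10,11,12}
'b' @ 5: {1,9,10,11,12}
'b' @ 6: {1,9,10,11,12}
'b' @ 7: {1,9,10,11,12}
'b' @ 8: {1,9,10,11,12}
'e' @ 9: {13}  [accepting]
after full input: {13}  (accept=13 in)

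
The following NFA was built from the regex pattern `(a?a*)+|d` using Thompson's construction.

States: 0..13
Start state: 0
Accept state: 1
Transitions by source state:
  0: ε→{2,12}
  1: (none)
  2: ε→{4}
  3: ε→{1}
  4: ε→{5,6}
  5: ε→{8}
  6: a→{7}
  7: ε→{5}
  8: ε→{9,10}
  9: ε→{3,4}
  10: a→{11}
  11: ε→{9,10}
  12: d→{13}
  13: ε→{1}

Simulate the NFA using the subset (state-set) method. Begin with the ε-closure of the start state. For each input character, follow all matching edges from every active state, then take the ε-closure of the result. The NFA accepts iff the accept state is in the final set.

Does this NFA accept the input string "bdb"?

Answer: REJECT

Steps:
start: ε-closure({0}) = {0,1,2,3,4,5,6,8,9,10,12}
'b' @ 1: {}  — state set empty
rest 'db' ignored (set empty)
final: {}; accept 1 not in set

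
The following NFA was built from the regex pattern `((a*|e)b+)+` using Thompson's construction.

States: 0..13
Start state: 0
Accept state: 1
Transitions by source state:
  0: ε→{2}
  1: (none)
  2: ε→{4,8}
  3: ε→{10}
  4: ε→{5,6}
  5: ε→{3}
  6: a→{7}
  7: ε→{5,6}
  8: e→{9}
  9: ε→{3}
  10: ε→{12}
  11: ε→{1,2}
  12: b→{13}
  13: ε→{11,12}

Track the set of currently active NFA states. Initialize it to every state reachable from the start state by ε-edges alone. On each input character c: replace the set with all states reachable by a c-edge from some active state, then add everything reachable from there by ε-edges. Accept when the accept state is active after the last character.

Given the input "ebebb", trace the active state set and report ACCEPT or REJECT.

Answer: ACCEPT

Trace:
initial (ε-close {0}): {0,2,3,4,5,6,8,10,12}
'e' @ 1: {3,9,10,12}
'b' @ 2: {1,2,3,4,5,6,8,10,11,12,13}  [accepting]
'e' @ 3: {3,9,10,12}
'b' @ 4: {1,2,3,4,5,6,8,10,11,12,13}  [accepting]
'b' @ 5: {1,2,3,4,5,6,8,10,11,12,13}  [accepting]
final: {1,2,3,4,5,6,8,10,11,12,13}; accept 1 in set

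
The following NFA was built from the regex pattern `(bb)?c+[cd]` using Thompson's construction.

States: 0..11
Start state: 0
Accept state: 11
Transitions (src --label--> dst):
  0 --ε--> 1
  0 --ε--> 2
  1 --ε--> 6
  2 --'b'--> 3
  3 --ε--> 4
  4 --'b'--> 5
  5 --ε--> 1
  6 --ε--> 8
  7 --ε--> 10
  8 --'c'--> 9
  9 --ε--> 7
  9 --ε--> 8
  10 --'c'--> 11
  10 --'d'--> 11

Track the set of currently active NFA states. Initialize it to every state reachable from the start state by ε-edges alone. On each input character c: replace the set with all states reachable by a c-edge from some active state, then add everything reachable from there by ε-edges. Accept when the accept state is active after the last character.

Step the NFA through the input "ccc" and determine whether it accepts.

S₀ = ε-closure({0}) = {0,1,2,6,8}
'c' @ 1: {7,8,9,10}
'c' @ 2: {7,8,9,10,11}  ✓accept
'c' @ 3: {7,8,9,10,11}  ✓accept
after full input: {7,8,9,10,11}  (accept=11 in)

Answer: ACCEPT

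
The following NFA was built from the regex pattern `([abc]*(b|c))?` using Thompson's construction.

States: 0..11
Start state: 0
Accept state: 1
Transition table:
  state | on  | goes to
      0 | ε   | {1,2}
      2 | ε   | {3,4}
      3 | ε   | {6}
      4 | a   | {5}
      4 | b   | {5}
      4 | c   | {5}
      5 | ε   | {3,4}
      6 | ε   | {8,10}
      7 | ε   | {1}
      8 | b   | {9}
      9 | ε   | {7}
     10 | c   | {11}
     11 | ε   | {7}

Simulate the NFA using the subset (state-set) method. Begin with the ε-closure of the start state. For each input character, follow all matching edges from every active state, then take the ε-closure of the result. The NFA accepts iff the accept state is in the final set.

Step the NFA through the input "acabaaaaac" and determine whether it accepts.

Answer: ACCEPT

Derivation:
initial (ε-close {0}): {0,1,2,3,4,6,8,10}
'a' @ 1: {3,4,5,6,8,10}
'c' @ 2: {1,3,4,5,6,7,8,10,11}  ✓accept
'a' @ 3: {3,4,5,6,8,10}
'b' @ 4: {1,3,4,5,6,7,8,9,10}  ✓accept
'a' @ 5: {3,4,5,6,8,10}
'a' @ 6: {3,4,5,6,8,10}
'a' @ 7: {3,4,5,6,8,10}
'a' @ 8: {3,4,5,6,8,10}
'a' @ 9: {3,4,5,6,8,10}
'c' @ 10: {1,3,4,5,6,7,8,10,11}  ✓accept
final: {1,3,4,5,6,7,8,10,11}; accept 1 in set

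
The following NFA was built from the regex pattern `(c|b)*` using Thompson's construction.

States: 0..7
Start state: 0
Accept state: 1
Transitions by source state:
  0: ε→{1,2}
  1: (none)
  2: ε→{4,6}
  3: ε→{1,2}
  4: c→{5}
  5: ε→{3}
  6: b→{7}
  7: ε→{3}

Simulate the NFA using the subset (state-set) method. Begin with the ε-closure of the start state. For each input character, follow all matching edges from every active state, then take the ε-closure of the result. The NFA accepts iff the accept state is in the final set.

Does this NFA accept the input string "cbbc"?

S₀ = ε-closure({0}) = {0,1,2,4,6}
'c' @ 1: {1,2,3,4,5,6}  (accept∈set)
'b' @ 2: {1,2,3,4,6,7}  (accept∈set)
'b' @ 3: {1,2,3,4,6,7}  (accept∈set)
'c' @ 4: {1,2,3,4,5,6}  (accept∈set)
after full input: {1,2,3,4,5,6}  (accept=1 in)

Answer: ACCEPT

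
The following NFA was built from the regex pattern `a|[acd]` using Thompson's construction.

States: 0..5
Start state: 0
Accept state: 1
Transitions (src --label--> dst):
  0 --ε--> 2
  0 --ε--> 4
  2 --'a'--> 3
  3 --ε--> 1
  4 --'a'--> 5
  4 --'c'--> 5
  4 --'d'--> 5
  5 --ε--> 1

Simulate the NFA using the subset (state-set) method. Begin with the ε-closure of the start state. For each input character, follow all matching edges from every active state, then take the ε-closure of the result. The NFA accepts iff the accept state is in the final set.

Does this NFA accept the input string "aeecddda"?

initial (ε-close {0}): {0,2,4}
'a' @ 1: {1,3,5}  ✓accept
'e' @ 2: {}  — state set empty
rest 'ecddda' ignored (set empty)
end set {} — state 1 not in

Answer: REJECT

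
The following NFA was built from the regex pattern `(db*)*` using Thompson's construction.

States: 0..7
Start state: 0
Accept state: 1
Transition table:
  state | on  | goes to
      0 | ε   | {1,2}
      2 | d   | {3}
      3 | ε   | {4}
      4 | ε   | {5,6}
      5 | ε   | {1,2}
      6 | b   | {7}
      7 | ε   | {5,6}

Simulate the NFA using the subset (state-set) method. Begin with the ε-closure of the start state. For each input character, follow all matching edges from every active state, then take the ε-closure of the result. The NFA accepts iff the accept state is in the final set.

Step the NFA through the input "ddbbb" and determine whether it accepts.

Answer: ACCEPT

Derivation:
start: ε-closure({0}) = {0,1,2}
'd' @ 1: {1,2,3,4,5,6}  [accepting]
'd' @ 2: {1,2,3,4,5,6}  [accepting]
'b' @ 3: {1,2,5,6,7}  [accepting]
'b' @ 4: {1,2,5,6,7}  [accepting]
'b' @ 5: {1,2,5,6,7}  [accepting]
final: {1,2,5,6,7}; accept 1 in set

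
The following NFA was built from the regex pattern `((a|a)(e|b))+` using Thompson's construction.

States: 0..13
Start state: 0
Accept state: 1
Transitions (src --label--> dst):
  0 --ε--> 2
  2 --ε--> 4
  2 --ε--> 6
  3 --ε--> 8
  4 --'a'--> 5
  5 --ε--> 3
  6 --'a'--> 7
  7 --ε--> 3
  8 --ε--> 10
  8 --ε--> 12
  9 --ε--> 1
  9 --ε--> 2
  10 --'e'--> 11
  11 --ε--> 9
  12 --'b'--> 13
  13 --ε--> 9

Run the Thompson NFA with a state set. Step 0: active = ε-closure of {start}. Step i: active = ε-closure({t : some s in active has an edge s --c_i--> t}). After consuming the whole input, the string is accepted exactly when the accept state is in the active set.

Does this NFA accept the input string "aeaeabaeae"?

Answer: ACCEPT

Derivation:
S₀ = ε-closure({0}) = {0,2,4,6}
'a' @ 1: {3,5,7,8,10,12}
'e' @ 2: {1,2,4,6,9,11}  (accept∈set)
'a' @ 3: {3,5,7,8,10,12}
'e' @ 4: {1,2,4,6,9,11}  (accept∈set)
'a' @ 5: {3,5,7,8,10,12}
'b' @ 6: {1,2,4,6,9,13}  (accept∈set)
'a' @ 7: {3,5,7,8,10,12}
'e' @ 8: {1,2,4,6,9,11}  (accept∈set)
'a' @ 9: {3,5,7,8,10,12}
'e' @ 10: {1,2,4,6,9,11}  (accept∈set)
after full input: {1,2,4,6,9,11}  (accept=1 in)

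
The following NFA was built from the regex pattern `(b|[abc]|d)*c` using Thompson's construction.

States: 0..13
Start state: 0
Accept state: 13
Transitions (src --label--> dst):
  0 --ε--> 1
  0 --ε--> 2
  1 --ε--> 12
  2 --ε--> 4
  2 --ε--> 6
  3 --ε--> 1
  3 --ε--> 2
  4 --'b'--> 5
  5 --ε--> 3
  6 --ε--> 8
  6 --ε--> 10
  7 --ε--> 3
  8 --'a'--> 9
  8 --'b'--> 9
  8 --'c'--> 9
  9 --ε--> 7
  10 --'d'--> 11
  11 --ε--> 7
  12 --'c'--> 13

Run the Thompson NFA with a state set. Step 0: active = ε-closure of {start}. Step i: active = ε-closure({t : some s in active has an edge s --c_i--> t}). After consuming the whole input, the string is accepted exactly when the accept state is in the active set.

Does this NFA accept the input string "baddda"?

initial (ε-close {0}): {0,1,2,4,6,8,10,12}
'b' @ 1: {1,2,3,4,5,6,7,8,9,10,12}
'a' @ 2: {1,2,3,4,6,7,8,9,10,12}
'd' @ 3: {1,2,3,4,6,7,8,10,11,12}
'd' @ 4: {1,2,3,4,6,7,8,10,11,12}
'd' @ 5: {1,2,3,4,6,7,8,10,11,12}
'a' @ 6: {1,2,3,4,6,7,8,9,10,12}
after full input: {1,2,3,4,6,7,8,9,10,12}  (accept=13 not in)

Answer: REJECT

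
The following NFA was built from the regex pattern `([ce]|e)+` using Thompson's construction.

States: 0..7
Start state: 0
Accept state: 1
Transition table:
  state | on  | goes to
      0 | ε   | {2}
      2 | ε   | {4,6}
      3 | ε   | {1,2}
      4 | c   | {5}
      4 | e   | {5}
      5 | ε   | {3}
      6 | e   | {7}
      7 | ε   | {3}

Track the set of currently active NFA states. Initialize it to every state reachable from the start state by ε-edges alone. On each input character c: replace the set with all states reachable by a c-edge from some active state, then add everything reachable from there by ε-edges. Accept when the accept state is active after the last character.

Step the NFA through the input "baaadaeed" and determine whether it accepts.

S₀ = ε-closure({0}) = {0,2,4,6}
'b' @ 1: {}  — no active states
rest 'aaadaeed' ignored (set empty)
end set {} — state 1 not in

Answer: REJECT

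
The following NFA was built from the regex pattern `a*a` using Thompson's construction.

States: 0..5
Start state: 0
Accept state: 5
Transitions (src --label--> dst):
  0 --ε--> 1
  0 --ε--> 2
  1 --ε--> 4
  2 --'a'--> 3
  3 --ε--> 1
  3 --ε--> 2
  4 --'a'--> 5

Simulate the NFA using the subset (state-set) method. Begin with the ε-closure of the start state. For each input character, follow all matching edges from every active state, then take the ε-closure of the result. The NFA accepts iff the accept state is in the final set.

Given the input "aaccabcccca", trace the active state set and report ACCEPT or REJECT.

Answer: REJECT

Derivation:
start: ε-closure({0}) = {0,1,2,4}
'a' @ 1: {1,2,3,4,5}  [accepting]
'a' @ 2: {1,2,3,4,5}  [accepting]
'c' @ 3: {}  — no active states
rest 'cabcccca' ignored (set empty)
end set {} — state 5 not in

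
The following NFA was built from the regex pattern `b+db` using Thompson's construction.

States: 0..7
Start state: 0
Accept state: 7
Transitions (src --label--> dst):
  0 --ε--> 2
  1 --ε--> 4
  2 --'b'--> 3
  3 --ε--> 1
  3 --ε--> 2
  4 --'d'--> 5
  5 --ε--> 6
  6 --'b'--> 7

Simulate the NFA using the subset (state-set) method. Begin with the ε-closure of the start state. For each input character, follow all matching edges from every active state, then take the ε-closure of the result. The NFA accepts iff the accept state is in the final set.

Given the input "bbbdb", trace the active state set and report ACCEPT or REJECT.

S₀ = ε-closure({0}) = {0,2}
'b' @ 1: {1,2,3,4}
'b' @ 2: {1,2,3,4}
'b' @ 3: {1,2,3,4}
'd' @ 4: {5,6}
'b' @ 5: {7}  [accepting]
final: {7}; accept 7 in set

Answer: ACCEPT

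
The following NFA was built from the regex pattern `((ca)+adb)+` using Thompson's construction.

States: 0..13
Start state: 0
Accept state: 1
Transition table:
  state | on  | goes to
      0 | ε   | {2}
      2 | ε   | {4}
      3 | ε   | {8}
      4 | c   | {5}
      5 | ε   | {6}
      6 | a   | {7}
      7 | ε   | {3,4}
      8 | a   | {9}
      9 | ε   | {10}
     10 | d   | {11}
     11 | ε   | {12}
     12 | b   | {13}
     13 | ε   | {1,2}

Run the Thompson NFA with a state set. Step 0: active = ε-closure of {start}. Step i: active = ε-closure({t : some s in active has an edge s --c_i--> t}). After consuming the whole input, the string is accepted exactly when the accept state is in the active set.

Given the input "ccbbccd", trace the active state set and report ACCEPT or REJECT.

Answer: REJECT

Steps:
initial (ε-close {0}): {0,2,4}
'c' @ 1: {5,6}
'c' @ 2: {}  — state set empty
rest 'bbccd' ignored (set empty)
final: {}; accept 1 not in set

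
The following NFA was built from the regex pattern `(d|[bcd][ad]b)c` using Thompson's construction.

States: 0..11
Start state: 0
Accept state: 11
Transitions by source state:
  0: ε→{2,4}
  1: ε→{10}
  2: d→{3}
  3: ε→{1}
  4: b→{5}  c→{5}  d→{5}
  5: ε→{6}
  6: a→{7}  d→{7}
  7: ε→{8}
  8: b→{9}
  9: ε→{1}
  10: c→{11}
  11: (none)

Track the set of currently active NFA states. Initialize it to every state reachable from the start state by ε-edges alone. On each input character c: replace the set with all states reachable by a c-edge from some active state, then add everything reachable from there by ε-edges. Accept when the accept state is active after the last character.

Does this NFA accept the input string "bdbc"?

Answer: ACCEPT

Trace:
start: ε-closure({0}) = {0,2,4}
'b' @ 1: {5,6}
'd' @ 2: {7,8}
'b' @ 3: {1,9,10}
'c' @ 4: {11}  ✓accept
end set {11} — state 11 in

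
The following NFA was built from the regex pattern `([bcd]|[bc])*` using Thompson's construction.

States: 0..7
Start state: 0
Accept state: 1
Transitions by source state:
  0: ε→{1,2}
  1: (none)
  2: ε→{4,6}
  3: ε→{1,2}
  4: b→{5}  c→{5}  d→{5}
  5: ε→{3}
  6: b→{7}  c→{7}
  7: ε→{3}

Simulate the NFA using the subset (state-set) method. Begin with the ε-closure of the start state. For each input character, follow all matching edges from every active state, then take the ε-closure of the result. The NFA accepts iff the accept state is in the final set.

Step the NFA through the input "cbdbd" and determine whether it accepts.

Answer: ACCEPT

Trace:
initial (ε-close {0}): {0,1,2,4,6}
'c' @ 1: {1,2,3,4,5,6,7}  ✓accept
'b' @ 2: {1,2,3,4,5,6,7}  ✓accept
'd' @ 3: {1,2,3,4,5,6}  ✓accept
'b' @ 4: {1,2,3,4,5,6,7}  ✓accept
'd' @ 5: {1,2,3,4,5,6}  ✓accept
final: {1,2,3,4,5,6}; accept 1 in set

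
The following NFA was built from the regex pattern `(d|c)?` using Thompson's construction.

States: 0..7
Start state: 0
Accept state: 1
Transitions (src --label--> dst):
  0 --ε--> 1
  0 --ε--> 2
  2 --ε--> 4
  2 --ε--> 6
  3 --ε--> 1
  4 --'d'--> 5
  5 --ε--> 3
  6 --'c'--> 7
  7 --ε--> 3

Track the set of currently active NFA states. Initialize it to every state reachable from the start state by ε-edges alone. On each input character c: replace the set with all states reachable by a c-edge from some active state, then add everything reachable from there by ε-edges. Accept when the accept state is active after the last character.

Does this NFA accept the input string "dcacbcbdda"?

Answer: REJECT

Steps:
start: ε-closure({0}) = {0,1,2,4,6}
'd' @ 1: {1,3,5}  ✓accept
'c' @ 2: {}  — dead — no transitions
rest 'acbcbdda' ignored (set empty)
end set {} — state 1 not in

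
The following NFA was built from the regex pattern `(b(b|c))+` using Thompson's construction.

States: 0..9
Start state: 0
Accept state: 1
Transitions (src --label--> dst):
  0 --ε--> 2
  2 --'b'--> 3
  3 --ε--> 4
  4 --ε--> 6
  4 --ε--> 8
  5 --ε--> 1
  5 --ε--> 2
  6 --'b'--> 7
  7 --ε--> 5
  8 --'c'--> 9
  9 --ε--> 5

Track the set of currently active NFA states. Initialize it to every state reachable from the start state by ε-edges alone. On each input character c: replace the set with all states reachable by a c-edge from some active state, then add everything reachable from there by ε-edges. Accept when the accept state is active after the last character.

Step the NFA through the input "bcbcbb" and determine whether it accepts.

initial (ε-close {0}): {0,2}
'b' @ 1: {3,4,6,8}
'c' @ 2: {1,2,5,9}  (accept∈set)
'b' @ 3: {3,4,6,8}
'c' @ 4: {1,2,5,9}  (accept∈set)
'b' @ 5: {3,4,6,8}
'b' @ 6: {1,2,5,7}  (accept∈set)
after full input: {1,2,5,7}  (accept=1 in)

Answer: ACCEPT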